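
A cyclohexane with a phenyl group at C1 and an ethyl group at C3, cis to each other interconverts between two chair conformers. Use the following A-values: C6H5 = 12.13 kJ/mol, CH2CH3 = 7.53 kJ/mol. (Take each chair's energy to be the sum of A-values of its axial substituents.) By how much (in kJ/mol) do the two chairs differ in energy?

C1 and C3 have the same parity, so for the cis isomer the two substituents are e,e in one chair and a,a in the other.
Chair I (phenyl axial, ethyl axial): E = 19.66 kJ/mol.
Chair II (phenyl equatorial, ethyl equatorial): E = 0.00 kJ/mol.
ΔE = 19.66 − 0.00 = 19.66 kJ/mol; chair II is more stable.

19.66 kJ/mol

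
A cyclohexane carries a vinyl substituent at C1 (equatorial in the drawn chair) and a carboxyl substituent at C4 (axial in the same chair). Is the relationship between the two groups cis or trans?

C1 and C4 have opposite parity, so their axial bonds point in opposite directions.
With opposite-parity carbons, two substituents on the same face are one axial and one equatorial; opposite faces give both axial or both equatorial.
Here the groups are equatorial/axial → same face → cis.

cis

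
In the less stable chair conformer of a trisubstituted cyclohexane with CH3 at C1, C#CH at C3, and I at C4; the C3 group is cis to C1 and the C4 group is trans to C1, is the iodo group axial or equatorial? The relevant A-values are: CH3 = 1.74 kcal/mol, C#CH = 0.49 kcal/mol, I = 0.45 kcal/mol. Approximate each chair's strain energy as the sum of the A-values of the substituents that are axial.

Chair I (methyl axial, ethynyl axial, iodo axial): E = 2.68 kcal/mol.
Chair II (methyl equatorial, ethynyl equatorial, iodo equatorial): E = 0.00 kcal/mol.
Chair I is the less stable (higher-energy) conformer, and in that chair the iodo group is axial.

axial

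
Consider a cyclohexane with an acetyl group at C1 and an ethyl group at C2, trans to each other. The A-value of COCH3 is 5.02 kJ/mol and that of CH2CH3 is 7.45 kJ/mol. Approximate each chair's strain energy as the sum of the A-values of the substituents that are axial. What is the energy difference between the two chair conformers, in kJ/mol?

12.47 kJ/mol

C1 and C2 have opposite parity, so for the trans isomer the two substituents are e,e in one chair and a,a in the other.
Chair I (acetyl axial, ethyl axial): E = 12.47 kJ/mol.
Chair II (acetyl equatorial, ethyl equatorial): E = 0.00 kJ/mol.
ΔE = 12.47 − 0.00 = 12.47 kJ/mol; chair II is more stable.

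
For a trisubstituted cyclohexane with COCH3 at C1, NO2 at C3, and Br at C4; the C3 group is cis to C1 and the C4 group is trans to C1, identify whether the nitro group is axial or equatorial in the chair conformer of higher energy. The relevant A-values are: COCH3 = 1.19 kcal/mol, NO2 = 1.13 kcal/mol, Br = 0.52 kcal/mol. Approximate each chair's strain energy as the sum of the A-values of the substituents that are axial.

Chair I (acetyl axial, nitro axial, bromo axial): E = 2.84 kcal/mol.
Chair II (acetyl equatorial, nitro equatorial, bromo equatorial): E = 0.00 kcal/mol.
Chair I is the less stable (higher-energy) conformer, and in that chair the nitro group is axial.

axial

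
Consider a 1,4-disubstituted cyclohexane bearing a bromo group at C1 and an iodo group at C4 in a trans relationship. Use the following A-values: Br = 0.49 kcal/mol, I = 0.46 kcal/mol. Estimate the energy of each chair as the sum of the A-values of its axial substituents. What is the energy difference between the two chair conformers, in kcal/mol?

0.95 kcal/mol

C1 and C4 have opposite parity, so for the trans isomer the two substituents are e,e in one chair and a,a in the other.
Chair I (bromo axial, iodo axial): E = 0.95 kcal/mol.
Chair II (bromo equatorial, iodo equatorial): E = 0.00 kcal/mol.
ΔE = 0.95 − 0.00 = 0.95 kcal/mol; chair II is more stable.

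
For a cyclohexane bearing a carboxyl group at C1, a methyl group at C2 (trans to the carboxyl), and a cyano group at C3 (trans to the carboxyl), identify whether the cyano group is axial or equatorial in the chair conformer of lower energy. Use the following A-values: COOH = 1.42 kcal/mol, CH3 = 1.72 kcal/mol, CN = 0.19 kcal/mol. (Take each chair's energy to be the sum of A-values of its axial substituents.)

Chair I (carboxyl axial, methyl axial, cyano equatorial): E = 3.14 kcal/mol.
Chair II (carboxyl equatorial, methyl equatorial, cyano axial): E = 0.19 kcal/mol.
Chair II is the more stable (lower-energy) conformer, and in that chair the cyano group is axial.

axial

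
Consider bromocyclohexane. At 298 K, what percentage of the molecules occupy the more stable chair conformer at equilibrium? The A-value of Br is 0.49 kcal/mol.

One chair has the bromo group axial (E = 0.49 kcal/mol) and the other has it equatorial (E = 0).
ΔG = 0.49 kcal/mol between the two chairs.
K = exp(ΔG/RT) with R = 1.987×10⁻³ kcal mol⁻¹ K⁻¹ and T = 298 K gives K ≈ 2.29.
Fraction in the lower-energy chair = K/(K+1) = 69.6%.

69.6%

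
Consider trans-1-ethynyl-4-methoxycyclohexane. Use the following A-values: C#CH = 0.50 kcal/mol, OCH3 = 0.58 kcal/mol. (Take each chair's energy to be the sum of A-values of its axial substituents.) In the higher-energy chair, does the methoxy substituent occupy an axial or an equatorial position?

C1 and C4 have opposite parity, so for the trans isomer the two substituents are e,e in one chair and a,a in the other.
Chair I (ethynyl axial, methoxy axial): E = 1.08 kcal/mol.
Chair II (ethynyl equatorial, methoxy equatorial): E = 0.00 kcal/mol.
Chair I is the less stable (higher-energy) conformer, and in that chair the methoxy group is axial.

axial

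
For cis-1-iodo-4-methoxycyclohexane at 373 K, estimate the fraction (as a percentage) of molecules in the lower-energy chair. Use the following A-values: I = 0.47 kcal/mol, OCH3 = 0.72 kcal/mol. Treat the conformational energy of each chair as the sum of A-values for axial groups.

58.4%

C1 and C4 have opposite parity, so for the cis isomer the two substituents are one axial and one equatorial in each chair.
Chair I (iodo axial, methoxy equatorial): E = 0.47 kcal/mol; chair II (iodo equatorial, methoxy axial): E = 0.72 kcal/mol.
ΔG = 0.25 kcal/mol between the two chairs.
K = exp(ΔG/RT) with R = 1.987×10⁻³ kcal mol⁻¹ K⁻¹ and T = 373 K gives K ≈ 1.4.
Fraction in the lower-energy chair = K/(K+1) = 58.4%.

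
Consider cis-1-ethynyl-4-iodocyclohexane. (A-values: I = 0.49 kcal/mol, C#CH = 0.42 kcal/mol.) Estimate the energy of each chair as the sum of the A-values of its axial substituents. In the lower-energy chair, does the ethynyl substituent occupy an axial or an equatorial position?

C1 and C4 have opposite parity, so for the cis isomer the two substituents are one axial and one equatorial in each chair.
Chair I (iodo axial, ethynyl equatorial): E = 0.49 kcal/mol.
Chair II (iodo equatorial, ethynyl axial): E = 0.42 kcal/mol.
Chair II is the more stable (lower-energy) conformer, and in that chair the ethynyl group is axial.

axial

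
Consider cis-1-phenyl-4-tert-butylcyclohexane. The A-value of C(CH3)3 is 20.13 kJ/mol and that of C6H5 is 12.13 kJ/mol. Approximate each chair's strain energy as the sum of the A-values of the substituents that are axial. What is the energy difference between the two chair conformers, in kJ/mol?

C1 and C4 have opposite parity, so for the cis isomer the two substituents are one axial and one equatorial in each chair.
Chair I (tert-butyl axial, phenyl equatorial): E = 20.13 kJ/mol.
Chair II (tert-butyl equatorial, phenyl axial): E = 12.13 kJ/mol.
ΔE = 20.13 − 12.13 = 8.00 kJ/mol; chair II is more stable.

8.00 kJ/mol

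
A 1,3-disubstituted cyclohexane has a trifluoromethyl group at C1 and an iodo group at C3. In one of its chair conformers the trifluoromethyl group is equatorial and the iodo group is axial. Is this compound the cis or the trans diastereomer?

C1 and C3 have the same parity, so their axial bonds point in the same direction.
With same-parity carbons, two substituents on the same face are both axial or both equatorial; opposite faces give one of each.
Here the groups are equatorial/axial → opposite face → trans.

trans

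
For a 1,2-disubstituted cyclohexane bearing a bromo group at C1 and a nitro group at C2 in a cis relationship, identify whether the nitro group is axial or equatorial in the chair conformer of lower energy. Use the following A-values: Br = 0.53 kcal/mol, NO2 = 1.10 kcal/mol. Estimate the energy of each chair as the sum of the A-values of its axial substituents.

equatorial

C1 and C2 have opposite parity, so for the cis isomer the two substituents are one axial and one equatorial in each chair.
Chair I (bromo axial, nitro equatorial): E = 0.53 kcal/mol.
Chair II (bromo equatorial, nitro axial): E = 1.10 kcal/mol.
Chair I is the more stable (lower-energy) conformer, and in that chair the nitro group is equatorial.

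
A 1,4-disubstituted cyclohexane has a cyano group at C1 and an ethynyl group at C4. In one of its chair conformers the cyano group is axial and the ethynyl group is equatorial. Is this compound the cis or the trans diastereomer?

cis

C1 and C4 have opposite parity, so their axial bonds point in opposite directions.
With opposite-parity carbons, two substituents on the same face are one axial and one equatorial; opposite faces give both axial or both equatorial.
Here the groups are axial/equatorial → same face → cis.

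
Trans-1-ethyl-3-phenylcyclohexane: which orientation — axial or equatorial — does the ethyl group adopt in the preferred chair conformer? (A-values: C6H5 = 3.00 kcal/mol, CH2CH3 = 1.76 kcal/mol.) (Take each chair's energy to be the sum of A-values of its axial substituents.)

axial

C1 and C3 have the same parity, so for the trans isomer the two substituents are one axial and one equatorial in each chair.
Chair I (phenyl axial, ethyl equatorial): E = 3.00 kcal/mol.
Chair II (phenyl equatorial, ethyl axial): E = 1.76 kcal/mol.
Chair II is the more stable (lower-energy) conformer, and in that chair the ethyl group is axial.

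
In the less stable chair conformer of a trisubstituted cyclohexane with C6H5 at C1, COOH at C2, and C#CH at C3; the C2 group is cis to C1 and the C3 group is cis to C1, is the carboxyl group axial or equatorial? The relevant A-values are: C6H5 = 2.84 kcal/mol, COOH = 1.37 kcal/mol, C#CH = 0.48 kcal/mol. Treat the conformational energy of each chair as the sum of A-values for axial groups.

Chair I (phenyl axial, carboxyl equatorial, ethynyl axial): E = 3.32 kcal/mol.
Chair II (phenyl equatorial, carboxyl axial, ethynyl equatorial): E = 1.37 kcal/mol.
Chair I is the less stable (higher-energy) conformer, and in that chair the carboxyl group is equatorial.

equatorial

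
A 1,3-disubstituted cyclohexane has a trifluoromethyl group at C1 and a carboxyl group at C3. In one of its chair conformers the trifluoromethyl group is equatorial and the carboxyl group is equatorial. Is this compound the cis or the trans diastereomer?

C1 and C3 have the same parity, so their axial bonds point in the same direction.
With same-parity carbons, two substituents on the same face are both axial or both equatorial; opposite faces give one of each.
Here the groups are equatorial/equatorial → same face → cis.

cis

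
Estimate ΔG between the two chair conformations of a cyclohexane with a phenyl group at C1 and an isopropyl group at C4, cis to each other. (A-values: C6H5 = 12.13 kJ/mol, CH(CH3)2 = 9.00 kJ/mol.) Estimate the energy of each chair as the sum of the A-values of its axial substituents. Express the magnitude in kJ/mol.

C1 and C4 have opposite parity, so for the cis isomer the two substituents are one axial and one equatorial in each chair.
Chair I (phenyl axial, isopropyl equatorial): E = 12.13 kJ/mol.
Chair II (phenyl equatorial, isopropyl axial): E = 9.00 kJ/mol.
ΔE = 12.13 − 9.00 = 3.13 kJ/mol; chair II is more stable.

3.13 kJ/mol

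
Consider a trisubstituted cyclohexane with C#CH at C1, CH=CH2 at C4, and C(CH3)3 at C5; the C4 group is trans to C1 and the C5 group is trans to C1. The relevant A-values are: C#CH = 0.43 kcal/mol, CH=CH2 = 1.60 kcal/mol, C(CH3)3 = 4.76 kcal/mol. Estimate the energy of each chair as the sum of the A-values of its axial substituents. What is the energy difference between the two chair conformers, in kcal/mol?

2.73 kcal/mol

Chair I (ethynyl axial, vinyl axial, tert-butyl equatorial): E = 2.03 kcal/mol.
Chair II (ethynyl equatorial, vinyl equatorial, tert-butyl axial): E = 4.76 kcal/mol.
ΔE = 4.76 − 2.03 = 2.73 kcal/mol; chair I is more stable.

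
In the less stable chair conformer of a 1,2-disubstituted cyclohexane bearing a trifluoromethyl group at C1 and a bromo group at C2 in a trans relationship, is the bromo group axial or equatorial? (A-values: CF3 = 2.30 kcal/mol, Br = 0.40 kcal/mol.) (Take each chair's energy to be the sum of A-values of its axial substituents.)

axial

C1 and C2 have opposite parity, so for the trans isomer the two substituents are e,e in one chair and a,a in the other.
Chair I (trifluoromethyl axial, bromo axial): E = 2.70 kcal/mol.
Chair II (trifluoromethyl equatorial, bromo equatorial): E = 0.00 kcal/mol.
Chair I is the less stable (higher-energy) conformer, and in that chair the bromo group is axial.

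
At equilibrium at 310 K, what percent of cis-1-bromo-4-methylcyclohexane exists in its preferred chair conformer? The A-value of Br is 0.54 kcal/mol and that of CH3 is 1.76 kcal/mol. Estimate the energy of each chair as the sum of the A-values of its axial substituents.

87.9%

C1 and C4 have opposite parity, so for the cis isomer the two substituents are one axial and one equatorial in each chair.
Chair I (bromo axial, methyl equatorial): E = 0.54 kcal/mol; chair II (bromo equatorial, methyl axial): E = 1.76 kcal/mol.
ΔG = 1.22 kcal/mol between the two chairs.
K = exp(ΔG/RT) with R = 1.987×10⁻³ kcal mol⁻¹ K⁻¹ and T = 310 K gives K ≈ 7.25.
Fraction in the lower-energy chair = K/(K+1) = 87.9%.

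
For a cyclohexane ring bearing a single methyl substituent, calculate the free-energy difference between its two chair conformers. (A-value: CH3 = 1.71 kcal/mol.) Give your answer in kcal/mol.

1.71 kcal/mol

A monosubstituted cyclohexane has one chair with the methyl group axial (E = A = 1.71 kcal/mol) and one with it equatorial (E = 0).
ΔE = 1.71 − 0 = 1.71 kcal/mol.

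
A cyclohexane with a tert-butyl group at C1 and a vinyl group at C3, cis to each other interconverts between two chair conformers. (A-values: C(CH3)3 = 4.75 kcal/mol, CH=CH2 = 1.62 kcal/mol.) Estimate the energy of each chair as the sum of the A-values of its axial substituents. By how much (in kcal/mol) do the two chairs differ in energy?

C1 and C3 have the same parity, so for the cis isomer the two substituents are e,e in one chair and a,a in the other.
Chair I (tert-butyl axial, vinyl axial): E = 6.37 kcal/mol.
Chair II (tert-butyl equatorial, vinyl equatorial): E = 0.00 kcal/mol.
ΔE = 6.37 − 0.00 = 6.37 kcal/mol; chair II is more stable.

6.37 kcal/mol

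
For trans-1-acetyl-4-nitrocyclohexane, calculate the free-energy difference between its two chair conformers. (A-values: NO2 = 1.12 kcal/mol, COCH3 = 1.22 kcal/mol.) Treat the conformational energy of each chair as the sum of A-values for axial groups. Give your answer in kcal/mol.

2.34 kcal/mol

C1 and C4 have opposite parity, so for the trans isomer the two substituents are e,e in one chair and a,a in the other.
Chair I (nitro axial, acetyl axial): E = 2.34 kcal/mol.
Chair II (nitro equatorial, acetyl equatorial): E = 0.00 kcal/mol.
ΔE = 2.34 − 0.00 = 2.34 kcal/mol; chair II is more stable.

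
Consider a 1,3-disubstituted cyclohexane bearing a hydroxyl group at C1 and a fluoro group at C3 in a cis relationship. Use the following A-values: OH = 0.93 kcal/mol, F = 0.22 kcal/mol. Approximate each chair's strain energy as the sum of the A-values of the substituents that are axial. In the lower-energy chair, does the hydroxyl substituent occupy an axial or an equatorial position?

C1 and C3 have the same parity, so for the cis isomer the two substituents are e,e in one chair and a,a in the other.
Chair I (hydroxyl axial, fluoro axial): E = 1.15 kcal/mol.
Chair II (hydroxyl equatorial, fluoro equatorial): E = 0.00 kcal/mol.
Chair II is the more stable (lower-energy) conformer, and in that chair the hydroxyl group is equatorial.

equatorial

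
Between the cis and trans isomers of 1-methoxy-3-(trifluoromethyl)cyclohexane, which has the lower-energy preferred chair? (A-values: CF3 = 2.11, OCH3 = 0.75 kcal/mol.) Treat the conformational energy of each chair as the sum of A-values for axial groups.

cis

At 1,3 positions (parity same): cis → (e,e or a,a); trans → (a,e or e,a).
Best chair for cis: E = 0.00 kcal/mol; best chair for trans: E = 0.75 kcal/mol.
The cis isomer is lower by 0.75 kcal/mol.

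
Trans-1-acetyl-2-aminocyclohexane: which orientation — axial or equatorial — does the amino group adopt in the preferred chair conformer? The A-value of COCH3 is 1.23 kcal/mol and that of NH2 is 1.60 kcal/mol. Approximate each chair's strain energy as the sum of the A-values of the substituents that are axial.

equatorial

C1 and C2 have opposite parity, so for the trans isomer the two substituents are e,e in one chair and a,a in the other.
Chair I (acetyl axial, amino axial): E = 2.83 kcal/mol.
Chair II (acetyl equatorial, amino equatorial): E = 0.00 kcal/mol.
Chair II is the more stable (lower-energy) conformer, and in that chair the amino group is equatorial.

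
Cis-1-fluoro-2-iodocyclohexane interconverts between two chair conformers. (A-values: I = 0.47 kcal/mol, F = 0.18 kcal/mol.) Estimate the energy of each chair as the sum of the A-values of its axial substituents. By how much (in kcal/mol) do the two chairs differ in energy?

C1 and C2 have opposite parity, so for the cis isomer the two substituents are one axial and one equatorial in each chair.
Chair I (iodo axial, fluoro equatorial): E = 0.47 kcal/mol.
Chair II (iodo equatorial, fluoro axial): E = 0.18 kcal/mol.
ΔE = 0.47 − 0.18 = 0.29 kcal/mol; chair II is more stable.

0.29 kcal/mol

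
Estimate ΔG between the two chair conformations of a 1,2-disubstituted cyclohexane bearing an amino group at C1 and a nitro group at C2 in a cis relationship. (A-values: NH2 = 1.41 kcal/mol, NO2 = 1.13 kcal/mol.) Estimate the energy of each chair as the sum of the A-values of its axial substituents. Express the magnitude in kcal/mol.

C1 and C2 have opposite parity, so for the cis isomer the two substituents are one axial and one equatorial in each chair.
Chair I (amino axial, nitro equatorial): E = 1.41 kcal/mol.
Chair II (amino equatorial, nitro axial): E = 1.13 kcal/mol.
ΔE = 1.41 − 1.13 = 0.28 kcal/mol; chair II is more stable.

0.28 kcal/mol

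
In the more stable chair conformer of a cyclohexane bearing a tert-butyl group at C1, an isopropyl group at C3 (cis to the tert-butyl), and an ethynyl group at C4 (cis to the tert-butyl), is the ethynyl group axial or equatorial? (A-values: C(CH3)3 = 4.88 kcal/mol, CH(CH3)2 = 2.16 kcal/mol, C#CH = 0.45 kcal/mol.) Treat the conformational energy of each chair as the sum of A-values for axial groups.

Chair I (tert-butyl axial, isopropyl axial, ethynyl equatorial): E = 7.04 kcal/mol.
Chair II (tert-butyl equatorial, isopropyl equatorial, ethynyl axial): E = 0.45 kcal/mol.
Chair II is the more stable (lower-energy) conformer, and in that chair the ethynyl group is axial.

axial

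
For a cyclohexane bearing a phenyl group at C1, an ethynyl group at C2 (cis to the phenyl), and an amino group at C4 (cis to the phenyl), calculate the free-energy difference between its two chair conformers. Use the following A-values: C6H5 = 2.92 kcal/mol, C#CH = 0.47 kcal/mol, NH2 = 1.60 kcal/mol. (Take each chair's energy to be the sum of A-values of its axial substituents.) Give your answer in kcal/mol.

0.85 kcal/mol

Chair I (phenyl axial, ethynyl equatorial, amino equatorial): E = 2.92 kcal/mol.
Chair II (phenyl equatorial, ethynyl axial, amino axial): E = 2.07 kcal/mol.
ΔE = 2.92 − 2.07 = 0.85 kcal/mol; chair II is more stable.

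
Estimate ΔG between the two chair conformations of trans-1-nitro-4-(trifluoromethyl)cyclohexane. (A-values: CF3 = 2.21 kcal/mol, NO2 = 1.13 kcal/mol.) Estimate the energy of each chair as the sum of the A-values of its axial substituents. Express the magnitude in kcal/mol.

C1 and C4 have opposite parity, so for the trans isomer the two substituents are e,e in one chair and a,a in the other.
Chair I (trifluoromethyl axial, nitro axial): E = 3.34 kcal/mol.
Chair II (trifluoromethyl equatorial, nitro equatorial): E = 0.00 kcal/mol.
ΔE = 3.34 − 0.00 = 3.34 kcal/mol; chair II is more stable.

3.34 kcal/mol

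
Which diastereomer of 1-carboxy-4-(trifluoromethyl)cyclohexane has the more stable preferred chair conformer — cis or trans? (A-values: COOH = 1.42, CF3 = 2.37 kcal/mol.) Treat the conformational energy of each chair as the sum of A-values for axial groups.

At 1,4 positions (parity opposite): cis → (a,e or e,a); trans → (e,e or a,a).
Best chair for cis: E = 1.42 kcal/mol; best chair for trans: E = 0.00 kcal/mol.
The trans isomer is lower by 1.42 kcal/mol.

trans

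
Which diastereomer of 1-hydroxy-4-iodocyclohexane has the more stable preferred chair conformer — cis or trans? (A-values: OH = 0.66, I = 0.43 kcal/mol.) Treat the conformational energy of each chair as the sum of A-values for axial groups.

At 1,4 positions (parity opposite): cis → (a,e or e,a); trans → (e,e or a,a).
Best chair for cis: E = 0.43 kcal/mol; best chair for trans: E = 0.00 kcal/mol.
The trans isomer is lower by 0.43 kcal/mol.

trans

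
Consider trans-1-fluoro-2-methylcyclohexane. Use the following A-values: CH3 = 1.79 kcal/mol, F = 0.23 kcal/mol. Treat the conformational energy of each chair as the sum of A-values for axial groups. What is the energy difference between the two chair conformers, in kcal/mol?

2.02 kcal/mol

C1 and C2 have opposite parity, so for the trans isomer the two substituents are e,e in one chair and a,a in the other.
Chair I (methyl axial, fluoro axial): E = 2.02 kcal/mol.
Chair II (methyl equatorial, fluoro equatorial): E = 0.00 kcal/mol.
ΔE = 2.02 − 0.00 = 2.02 kcal/mol; chair II is more stable.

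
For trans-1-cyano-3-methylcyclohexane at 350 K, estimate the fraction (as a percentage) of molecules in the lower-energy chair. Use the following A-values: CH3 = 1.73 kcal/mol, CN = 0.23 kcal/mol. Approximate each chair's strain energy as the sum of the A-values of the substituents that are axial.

C1 and C3 have the same parity, so for the trans isomer the two substituents are one axial and one equatorial in each chair.
Chair I (methyl axial, cyano equatorial): E = 1.73 kcal/mol; chair II (methyl equatorial, cyano axial): E = 0.23 kcal/mol.
ΔG = 1.50 kcal/mol between the two chairs.
K = exp(ΔG/RT) with R = 1.987×10⁻³ kcal mol⁻¹ K⁻¹ and T = 350 K gives K ≈ 8.64.
Fraction in the lower-energy chair = K/(K+1) = 89.6%.

89.6%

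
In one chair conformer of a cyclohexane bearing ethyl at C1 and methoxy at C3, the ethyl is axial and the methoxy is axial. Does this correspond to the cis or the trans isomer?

cis

C1 and C3 have the same parity, so their axial bonds point in the same direction.
With same-parity carbons, two substituents on the same face are both axial or both equatorial; opposite faces give one of each.
Here the groups are axial/axial → same face → cis.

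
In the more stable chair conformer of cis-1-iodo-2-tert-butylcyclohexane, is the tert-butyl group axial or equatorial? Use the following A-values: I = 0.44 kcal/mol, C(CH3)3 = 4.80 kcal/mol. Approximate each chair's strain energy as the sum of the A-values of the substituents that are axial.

equatorial

C1 and C2 have opposite parity, so for the cis isomer the two substituents are one axial and one equatorial in each chair.
Chair I (iodo axial, tert-butyl equatorial): E = 0.44 kcal/mol.
Chair II (iodo equatorial, tert-butyl axial): E = 4.80 kcal/mol.
Chair I is the more stable (lower-energy) conformer, and in that chair the tert-butyl group is equatorial.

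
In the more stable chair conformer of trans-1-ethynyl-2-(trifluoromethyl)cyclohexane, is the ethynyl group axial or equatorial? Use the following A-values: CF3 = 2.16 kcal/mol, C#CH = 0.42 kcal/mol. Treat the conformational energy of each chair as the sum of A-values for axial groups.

C1 and C2 have opposite parity, so for the trans isomer the two substituents are e,e in one chair and a,a in the other.
Chair I (trifluoromethyl axial, ethynyl axial): E = 2.58 kcal/mol.
Chair II (trifluoromethyl equatorial, ethynyl equatorial): E = 0.00 kcal/mol.
Chair II is the more stable (lower-energy) conformer, and in that chair the ethynyl group is equatorial.

equatorial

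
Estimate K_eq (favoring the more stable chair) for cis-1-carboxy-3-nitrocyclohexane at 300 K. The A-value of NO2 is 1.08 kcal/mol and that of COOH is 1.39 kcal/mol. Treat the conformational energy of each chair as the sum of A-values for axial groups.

K ≈ 63.0

C1 and C3 have the same parity, so for the cis isomer the two substituents are e,e in one chair and a,a in the other.
Chair I (nitro axial, carboxyl axial): E = 2.47 kcal/mol; chair II (nitro equatorial, carboxyl equatorial): E = 0.00 kcal/mol.
ΔG = 2.47 kcal/mol between the two chairs.
K = exp(ΔG/RT) with R = 1.987×10⁻³ kcal mol⁻¹ K⁻¹ and T = 300 K gives K ≈ 63.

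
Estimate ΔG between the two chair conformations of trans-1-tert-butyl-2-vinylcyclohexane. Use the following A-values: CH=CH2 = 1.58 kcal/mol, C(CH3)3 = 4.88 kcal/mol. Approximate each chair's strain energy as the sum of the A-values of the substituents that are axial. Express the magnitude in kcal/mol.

C1 and C2 have opposite parity, so for the trans isomer the two substituents are e,e in one chair and a,a in the other.
Chair I (vinyl axial, tert-butyl axial): E = 6.46 kcal/mol.
Chair II (vinyl equatorial, tert-butyl equatorial): E = 0.00 kcal/mol.
ΔE = 6.46 − 0.00 = 6.46 kcal/mol; chair II is more stable.

6.46 kcal/mol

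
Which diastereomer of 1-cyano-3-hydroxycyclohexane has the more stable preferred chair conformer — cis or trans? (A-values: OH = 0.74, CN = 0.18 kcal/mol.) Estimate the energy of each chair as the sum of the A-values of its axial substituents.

At 1,3 positions (parity same): cis → (e,e or a,a); trans → (a,e or e,a).
Best chair for cis: E = 0.00 kcal/mol; best chair for trans: E = 0.18 kcal/mol.
The cis isomer is lower by 0.18 kcal/mol.

cis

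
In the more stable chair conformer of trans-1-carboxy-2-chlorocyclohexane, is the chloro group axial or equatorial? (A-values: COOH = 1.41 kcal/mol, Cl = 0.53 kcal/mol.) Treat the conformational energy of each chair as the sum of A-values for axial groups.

C1 and C2 have opposite parity, so for the trans isomer the two substituents are e,e in one chair and a,a in the other.
Chair I (carboxyl axial, chloro axial): E = 1.94 kcal/mol.
Chair II (carboxyl equatorial, chloro equatorial): E = 0.00 kcal/mol.
Chair II is the more stable (lower-energy) conformer, and in that chair the chloro group is equatorial.

equatorial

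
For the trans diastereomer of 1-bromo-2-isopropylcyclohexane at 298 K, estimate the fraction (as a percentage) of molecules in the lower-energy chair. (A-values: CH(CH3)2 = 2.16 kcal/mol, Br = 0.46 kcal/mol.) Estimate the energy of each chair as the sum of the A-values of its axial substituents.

98.8%

C1 and C2 have opposite parity, so for the trans isomer the two substituents are e,e in one chair and a,a in the other.
Chair I (isopropyl axial, bromo axial): E = 2.62 kcal/mol; chair II (isopropyl equatorial, bromo equatorial): E = 0.00 kcal/mol.
ΔG = 2.62 kcal/mol between the two chairs.
K = exp(ΔG/RT) with R = 1.987×10⁻³ kcal mol⁻¹ K⁻¹ and T = 298 K gives K ≈ 83.5.
Fraction in the lower-energy chair = K/(K+1) = 98.8%.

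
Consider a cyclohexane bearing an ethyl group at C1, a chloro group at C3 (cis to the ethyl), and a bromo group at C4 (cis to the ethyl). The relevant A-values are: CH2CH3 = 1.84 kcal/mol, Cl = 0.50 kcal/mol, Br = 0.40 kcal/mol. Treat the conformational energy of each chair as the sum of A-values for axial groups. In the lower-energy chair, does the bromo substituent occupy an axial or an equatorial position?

Chair I (ethyl axial, chloro axial, bromo equatorial): E = 2.34 kcal/mol.
Chair II (ethyl equatorial, chloro equatorial, bromo axial): E = 0.40 kcal/mol.
Chair II is the more stable (lower-energy) conformer, and in that chair the bromo group is axial.

axial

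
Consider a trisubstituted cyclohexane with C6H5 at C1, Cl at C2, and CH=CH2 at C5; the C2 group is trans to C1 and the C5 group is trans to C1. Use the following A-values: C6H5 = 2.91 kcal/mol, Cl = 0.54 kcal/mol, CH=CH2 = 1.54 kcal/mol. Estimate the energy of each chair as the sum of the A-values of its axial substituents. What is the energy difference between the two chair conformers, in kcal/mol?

1.91 kcal/mol

Chair I (phenyl axial, chloro axial, vinyl equatorial): E = 3.45 kcal/mol.
Chair II (phenyl equatorial, chloro equatorial, vinyl axial): E = 1.54 kcal/mol.
ΔE = 3.45 − 1.54 = 1.91 kcal/mol; chair II is more stable.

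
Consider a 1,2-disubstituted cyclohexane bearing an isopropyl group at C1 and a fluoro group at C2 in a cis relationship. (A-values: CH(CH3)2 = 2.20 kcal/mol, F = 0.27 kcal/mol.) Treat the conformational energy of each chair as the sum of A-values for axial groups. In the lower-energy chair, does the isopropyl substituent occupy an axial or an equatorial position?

equatorial

C1 and C2 have opposite parity, so for the cis isomer the two substituents are one axial and one equatorial in each chair.
Chair I (isopropyl axial, fluoro equatorial): E = 2.20 kcal/mol.
Chair II (isopropyl equatorial, fluoro axial): E = 0.27 kcal/mol.
Chair II is the more stable (lower-energy) conformer, and in that chair the isopropyl group is equatorial.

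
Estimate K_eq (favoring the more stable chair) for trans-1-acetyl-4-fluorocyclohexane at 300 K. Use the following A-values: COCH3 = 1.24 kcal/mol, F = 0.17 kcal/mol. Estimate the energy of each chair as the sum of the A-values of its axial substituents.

K ≈ 10.6

C1 and C4 have opposite parity, so for the trans isomer the two substituents are e,e in one chair and a,a in the other.
Chair I (acetyl axial, fluoro axial): E = 1.41 kcal/mol; chair II (acetyl equatorial, fluoro equatorial): E = 0.00 kcal/mol.
ΔG = 1.41 kcal/mol between the two chairs.
K = exp(ΔG/RT) with R = 1.987×10⁻³ kcal mol⁻¹ K⁻¹ and T = 300 K gives K ≈ 10.6.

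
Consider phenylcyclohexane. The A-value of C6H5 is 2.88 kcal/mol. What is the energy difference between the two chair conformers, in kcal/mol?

A monosubstituted cyclohexane has one chair with the phenyl group axial (E = A = 2.88 kcal/mol) and one with it equatorial (E = 0).
ΔE = 2.88 − 0 = 2.88 kcal/mol.

2.88 kcal/mol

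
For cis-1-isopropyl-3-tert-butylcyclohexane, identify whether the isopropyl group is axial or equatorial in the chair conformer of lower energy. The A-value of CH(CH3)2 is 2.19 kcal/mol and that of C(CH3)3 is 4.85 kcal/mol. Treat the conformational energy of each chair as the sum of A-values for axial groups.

equatorial

C1 and C3 have the same parity, so for the cis isomer the two substituents are e,e in one chair and a,a in the other.
Chair I (isopropyl axial, tert-butyl axial): E = 7.04 kcal/mol.
Chair II (isopropyl equatorial, tert-butyl equatorial): E = 0.00 kcal/mol.
Chair II is the more stable (lower-energy) conformer, and in that chair the isopropyl group is equatorial.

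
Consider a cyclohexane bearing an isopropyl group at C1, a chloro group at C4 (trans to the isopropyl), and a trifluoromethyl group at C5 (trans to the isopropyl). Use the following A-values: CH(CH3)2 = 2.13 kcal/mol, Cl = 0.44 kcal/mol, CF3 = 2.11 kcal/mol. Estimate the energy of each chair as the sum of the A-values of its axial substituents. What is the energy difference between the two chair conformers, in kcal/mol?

Chair I (isopropyl axial, chloro axial, trifluoromethyl equatorial): E = 2.57 kcal/mol.
Chair II (isopropyl equatorial, chloro equatorial, trifluoromethyl axial): E = 2.11 kcal/mol.
ΔE = 2.57 − 2.11 = 0.46 kcal/mol; chair II is more stable.

0.46 kcal/mol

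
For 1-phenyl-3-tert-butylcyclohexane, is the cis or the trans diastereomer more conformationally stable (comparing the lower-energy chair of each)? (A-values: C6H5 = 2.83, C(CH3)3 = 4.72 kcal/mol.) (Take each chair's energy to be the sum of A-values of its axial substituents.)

At 1,3 positions (parity same): cis → (e,e or a,a); trans → (a,e or e,a).
Best chair for cis: E = 0.00 kcal/mol; best chair for trans: E = 2.83 kcal/mol.
The cis isomer is lower by 2.83 kcal/mol.

cis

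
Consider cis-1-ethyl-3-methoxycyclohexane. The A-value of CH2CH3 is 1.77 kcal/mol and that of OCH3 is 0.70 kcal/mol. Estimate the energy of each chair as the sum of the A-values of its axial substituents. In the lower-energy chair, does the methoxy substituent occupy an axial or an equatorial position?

equatorial

C1 and C3 have the same parity, so for the cis isomer the two substituents are e,e in one chair and a,a in the other.
Chair I (ethyl axial, methoxy axial): E = 2.47 kcal/mol.
Chair II (ethyl equatorial, methoxy equatorial): E = 0.00 kcal/mol.
Chair II is the more stable (lower-energy) conformer, and in that chair the methoxy group is equatorial.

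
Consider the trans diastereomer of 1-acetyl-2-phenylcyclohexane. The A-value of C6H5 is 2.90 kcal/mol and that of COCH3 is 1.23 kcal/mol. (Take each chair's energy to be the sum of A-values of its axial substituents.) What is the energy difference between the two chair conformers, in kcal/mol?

C1 and C2 have opposite parity, so for the trans isomer the two substituents are e,e in one chair and a,a in the other.
Chair I (phenyl axial, acetyl axial): E = 4.13 kcal/mol.
Chair II (phenyl equatorial, acetyl equatorial): E = 0.00 kcal/mol.
ΔE = 4.13 − 0.00 = 4.13 kcal/mol; chair II is more stable.

4.13 kcal/mol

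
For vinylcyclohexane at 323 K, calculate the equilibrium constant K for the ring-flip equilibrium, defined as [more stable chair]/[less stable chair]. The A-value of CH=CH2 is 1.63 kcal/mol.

K ≈ 12.7

One chair has the vinyl group axial (E = 1.63 kcal/mol) and the other has it equatorial (E = 0).
ΔG = 1.63 kcal/mol between the two chairs.
K = exp(ΔG/RT) with R = 1.987×10⁻³ kcal mol⁻¹ K⁻¹ and T = 323 K gives K ≈ 12.7.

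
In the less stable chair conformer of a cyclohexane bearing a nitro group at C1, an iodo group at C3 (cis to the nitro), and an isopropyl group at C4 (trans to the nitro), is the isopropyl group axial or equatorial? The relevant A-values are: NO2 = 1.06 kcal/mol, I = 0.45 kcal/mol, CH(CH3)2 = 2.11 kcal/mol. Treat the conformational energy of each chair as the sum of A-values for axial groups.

axial

Chair I (nitro axial, iodo axial, isopropyl axial): E = 3.62 kcal/mol.
Chair II (nitro equatorial, iodo equatorial, isopropyl equatorial): E = 0.00 kcal/mol.
Chair I is the less stable (higher-energy) conformer, and in that chair the isopropyl group is axial.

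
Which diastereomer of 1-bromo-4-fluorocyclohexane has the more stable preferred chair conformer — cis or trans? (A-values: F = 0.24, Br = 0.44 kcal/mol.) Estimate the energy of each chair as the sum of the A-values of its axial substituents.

At 1,4 positions (parity opposite): cis → (a,e or e,a); trans → (e,e or a,a).
Best chair for cis: E = 0.24 kcal/mol; best chair for trans: E = 0.00 kcal/mol.
The trans isomer is lower by 0.24 kcal/mol.

trans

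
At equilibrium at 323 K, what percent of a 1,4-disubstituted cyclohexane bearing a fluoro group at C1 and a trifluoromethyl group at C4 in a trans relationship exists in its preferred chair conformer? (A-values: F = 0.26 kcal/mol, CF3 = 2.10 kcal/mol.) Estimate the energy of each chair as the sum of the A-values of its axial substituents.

C1 and C4 have opposite parity, so for the trans isomer the two substituents are e,e in one chair and a,a in the other.
Chair I (fluoro axial, trifluoromethyl axial): E = 2.36 kcal/mol; chair II (fluoro equatorial, trifluoromethyl equatorial): E = 0.00 kcal/mol.
ΔG = 2.36 kcal/mol between the two chairs.
K = exp(ΔG/RT) with R = 1.987×10⁻³ kcal mol⁻¹ K⁻¹ and T = 323 K gives K ≈ 39.5.
Fraction in the lower-energy chair = K/(K+1) = 97.5%.

97.5%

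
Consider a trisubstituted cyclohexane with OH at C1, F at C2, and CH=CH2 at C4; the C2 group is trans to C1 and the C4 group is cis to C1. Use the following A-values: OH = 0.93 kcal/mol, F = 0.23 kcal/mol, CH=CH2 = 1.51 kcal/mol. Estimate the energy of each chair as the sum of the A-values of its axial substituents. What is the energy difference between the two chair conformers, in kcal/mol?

0.35 kcal/mol

Chair I (hydroxyl axial, fluoro axial, vinyl equatorial): E = 1.16 kcal/mol.
Chair II (hydroxyl equatorial, fluoro equatorial, vinyl axial): E = 1.51 kcal/mol.
ΔE = 1.51 − 1.16 = 0.35 kcal/mol; chair I is more stable.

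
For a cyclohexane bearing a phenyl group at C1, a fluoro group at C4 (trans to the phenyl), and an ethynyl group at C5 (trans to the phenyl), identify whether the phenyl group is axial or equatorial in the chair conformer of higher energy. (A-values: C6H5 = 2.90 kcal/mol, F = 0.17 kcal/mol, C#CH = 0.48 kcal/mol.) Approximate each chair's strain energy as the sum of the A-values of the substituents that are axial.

axial

Chair I (phenyl axial, fluoro axial, ethynyl equatorial): E = 3.07 kcal/mol.
Chair II (phenyl equatorial, fluoro equatorial, ethynyl axial): E = 0.48 kcal/mol.
Chair I is the less stable (higher-energy) conformer, and in that chair the phenyl group is axial.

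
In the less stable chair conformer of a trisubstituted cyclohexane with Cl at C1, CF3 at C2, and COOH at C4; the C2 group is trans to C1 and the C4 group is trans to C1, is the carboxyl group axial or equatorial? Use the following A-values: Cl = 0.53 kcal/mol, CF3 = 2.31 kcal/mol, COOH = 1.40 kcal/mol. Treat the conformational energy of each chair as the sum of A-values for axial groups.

Chair I (chloro axial, trifluoromethyl axial, carboxyl axial): E = 4.24 kcal/mol.
Chair II (chloro equatorial, trifluoromethyl equatorial, carboxyl equatorial): E = 0.00 kcal/mol.
Chair I is the less stable (higher-energy) conformer, and in that chair the carboxyl group is axial.

axial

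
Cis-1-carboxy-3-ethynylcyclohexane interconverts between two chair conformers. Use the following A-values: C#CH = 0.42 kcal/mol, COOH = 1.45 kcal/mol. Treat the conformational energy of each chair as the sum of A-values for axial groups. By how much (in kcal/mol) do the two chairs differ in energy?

1.87 kcal/mol

C1 and C3 have the same parity, so for the cis isomer the two substituents are e,e in one chair and a,a in the other.
Chair I (ethynyl axial, carboxyl axial): E = 1.87 kcal/mol.
Chair II (ethynyl equatorial, carboxyl equatorial): E = 0.00 kcal/mol.
ΔE = 1.87 − 0.00 = 1.87 kcal/mol; chair II is more stable.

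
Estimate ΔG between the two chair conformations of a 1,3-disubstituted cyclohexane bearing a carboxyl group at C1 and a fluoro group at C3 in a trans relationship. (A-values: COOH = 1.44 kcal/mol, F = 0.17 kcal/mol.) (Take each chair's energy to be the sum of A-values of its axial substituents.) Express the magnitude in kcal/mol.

1.27 kcal/mol

C1 and C3 have the same parity, so for the trans isomer the two substituents are one axial and one equatorial in each chair.
Chair I (carboxyl axial, fluoro equatorial): E = 1.44 kcal/mol.
Chair II (carboxyl equatorial, fluoro axial): E = 0.17 kcal/mol.
ΔE = 1.44 − 0.17 = 1.27 kcal/mol; chair II is more stable.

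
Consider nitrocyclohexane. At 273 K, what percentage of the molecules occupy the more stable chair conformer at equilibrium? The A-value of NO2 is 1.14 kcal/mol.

89.1%

One chair has the nitro group axial (E = 1.14 kcal/mol) and the other has it equatorial (E = 0).
ΔG = 1.14 kcal/mol between the two chairs.
K = exp(ΔG/RT) with R = 1.987×10⁻³ kcal mol⁻¹ K⁻¹ and T = 273 K gives K ≈ 8.18.
Fraction in the lower-energy chair = K/(K+1) = 89.1%.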